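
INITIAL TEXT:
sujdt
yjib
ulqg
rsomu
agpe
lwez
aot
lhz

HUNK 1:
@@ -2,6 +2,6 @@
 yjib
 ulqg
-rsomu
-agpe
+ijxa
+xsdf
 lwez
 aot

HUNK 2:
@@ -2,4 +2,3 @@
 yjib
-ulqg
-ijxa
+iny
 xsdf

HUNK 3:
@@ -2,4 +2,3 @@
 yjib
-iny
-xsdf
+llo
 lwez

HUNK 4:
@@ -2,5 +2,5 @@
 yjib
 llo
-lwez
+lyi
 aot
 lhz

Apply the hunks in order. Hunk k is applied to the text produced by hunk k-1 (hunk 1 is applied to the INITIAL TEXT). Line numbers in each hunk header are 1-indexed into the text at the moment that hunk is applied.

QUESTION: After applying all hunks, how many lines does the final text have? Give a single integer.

Answer: 6

Derivation:
Hunk 1: at line 2 remove [rsomu,agpe] add [ijxa,xsdf] -> 8 lines: sujdt yjib ulqg ijxa xsdf lwez aot lhz
Hunk 2: at line 2 remove [ulqg,ijxa] add [iny] -> 7 lines: sujdt yjib iny xsdf lwez aot lhz
Hunk 3: at line 2 remove [iny,xsdf] add [llo] -> 6 lines: sujdt yjib llo lwez aot lhz
Hunk 4: at line 2 remove [lwez] add [lyi] -> 6 lines: sujdt yjib llo lyi aot lhz
Final line count: 6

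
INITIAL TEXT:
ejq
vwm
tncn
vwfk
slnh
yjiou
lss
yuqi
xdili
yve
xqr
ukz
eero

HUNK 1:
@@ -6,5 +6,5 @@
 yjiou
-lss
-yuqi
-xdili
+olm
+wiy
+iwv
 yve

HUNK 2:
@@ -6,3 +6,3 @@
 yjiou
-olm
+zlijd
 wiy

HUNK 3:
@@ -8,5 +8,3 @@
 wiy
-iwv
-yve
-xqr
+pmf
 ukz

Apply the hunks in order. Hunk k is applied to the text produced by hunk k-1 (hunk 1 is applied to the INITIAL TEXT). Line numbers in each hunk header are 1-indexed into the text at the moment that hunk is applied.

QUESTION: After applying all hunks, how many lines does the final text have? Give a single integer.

Answer: 11

Derivation:
Hunk 1: at line 6 remove [lss,yuqi,xdili] add [olm,wiy,iwv] -> 13 lines: ejq vwm tncn vwfk slnh yjiou olm wiy iwv yve xqr ukz eero
Hunk 2: at line 6 remove [olm] add [zlijd] -> 13 lines: ejq vwm tncn vwfk slnh yjiou zlijd wiy iwv yve xqr ukz eero
Hunk 3: at line 8 remove [iwv,yve,xqr] add [pmf] -> 11 lines: ejq vwm tncn vwfk slnh yjiou zlijd wiy pmf ukz eero
Final line count: 11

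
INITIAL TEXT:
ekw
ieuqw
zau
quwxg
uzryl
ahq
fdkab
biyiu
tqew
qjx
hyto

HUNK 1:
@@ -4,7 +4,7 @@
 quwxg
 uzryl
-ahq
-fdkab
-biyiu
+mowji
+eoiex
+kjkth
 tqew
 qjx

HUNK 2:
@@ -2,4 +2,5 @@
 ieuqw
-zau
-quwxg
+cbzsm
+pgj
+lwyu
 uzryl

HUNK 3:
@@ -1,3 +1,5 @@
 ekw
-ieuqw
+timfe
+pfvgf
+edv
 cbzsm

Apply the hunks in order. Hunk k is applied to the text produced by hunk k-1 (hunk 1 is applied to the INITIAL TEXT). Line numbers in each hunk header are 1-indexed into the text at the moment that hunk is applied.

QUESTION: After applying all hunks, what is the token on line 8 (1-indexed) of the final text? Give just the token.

Hunk 1: at line 4 remove [ahq,fdkab,biyiu] add [mowji,eoiex,kjkth] -> 11 lines: ekw ieuqw zau quwxg uzryl mowji eoiex kjkth tqew qjx hyto
Hunk 2: at line 2 remove [zau,quwxg] add [cbzsm,pgj,lwyu] -> 12 lines: ekw ieuqw cbzsm pgj lwyu uzryl mowji eoiex kjkth tqew qjx hyto
Hunk 3: at line 1 remove [ieuqw] add [timfe,pfvgf,edv] -> 14 lines: ekw timfe pfvgf edv cbzsm pgj lwyu uzryl mowji eoiex kjkth tqew qjx hyto
Final line 8: uzryl

Answer: uzryl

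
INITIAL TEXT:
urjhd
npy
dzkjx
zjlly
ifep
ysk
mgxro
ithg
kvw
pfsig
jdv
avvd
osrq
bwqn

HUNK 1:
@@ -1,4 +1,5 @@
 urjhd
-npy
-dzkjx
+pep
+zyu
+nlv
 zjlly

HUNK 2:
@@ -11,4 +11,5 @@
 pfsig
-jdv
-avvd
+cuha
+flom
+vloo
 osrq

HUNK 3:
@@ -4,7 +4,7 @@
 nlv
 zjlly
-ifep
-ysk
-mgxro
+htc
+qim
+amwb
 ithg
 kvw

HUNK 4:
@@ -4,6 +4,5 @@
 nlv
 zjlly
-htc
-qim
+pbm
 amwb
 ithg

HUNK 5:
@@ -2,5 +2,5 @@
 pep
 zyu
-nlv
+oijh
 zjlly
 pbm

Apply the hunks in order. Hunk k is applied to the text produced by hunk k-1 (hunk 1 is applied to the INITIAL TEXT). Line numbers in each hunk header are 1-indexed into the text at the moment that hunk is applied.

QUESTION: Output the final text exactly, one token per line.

Answer: urjhd
pep
zyu
oijh
zjlly
pbm
amwb
ithg
kvw
pfsig
cuha
flom
vloo
osrq
bwqn

Derivation:
Hunk 1: at line 1 remove [npy,dzkjx] add [pep,zyu,nlv] -> 15 lines: urjhd pep zyu nlv zjlly ifep ysk mgxro ithg kvw pfsig jdv avvd osrq bwqn
Hunk 2: at line 11 remove [jdv,avvd] add [cuha,flom,vloo] -> 16 lines: urjhd pep zyu nlv zjlly ifep ysk mgxro ithg kvw pfsig cuha flom vloo osrq bwqn
Hunk 3: at line 4 remove [ifep,ysk,mgxro] add [htc,qim,amwb] -> 16 lines: urjhd pep zyu nlv zjlly htc qim amwb ithg kvw pfsig cuha flom vloo osrq bwqn
Hunk 4: at line 4 remove [htc,qim] add [pbm] -> 15 lines: urjhd pep zyu nlv zjlly pbm amwb ithg kvw pfsig cuha flom vloo osrq bwqn
Hunk 5: at line 2 remove [nlv] add [oijh] -> 15 lines: urjhd pep zyu oijh zjlly pbm amwb ithg kvw pfsig cuha flom vloo osrq bwqn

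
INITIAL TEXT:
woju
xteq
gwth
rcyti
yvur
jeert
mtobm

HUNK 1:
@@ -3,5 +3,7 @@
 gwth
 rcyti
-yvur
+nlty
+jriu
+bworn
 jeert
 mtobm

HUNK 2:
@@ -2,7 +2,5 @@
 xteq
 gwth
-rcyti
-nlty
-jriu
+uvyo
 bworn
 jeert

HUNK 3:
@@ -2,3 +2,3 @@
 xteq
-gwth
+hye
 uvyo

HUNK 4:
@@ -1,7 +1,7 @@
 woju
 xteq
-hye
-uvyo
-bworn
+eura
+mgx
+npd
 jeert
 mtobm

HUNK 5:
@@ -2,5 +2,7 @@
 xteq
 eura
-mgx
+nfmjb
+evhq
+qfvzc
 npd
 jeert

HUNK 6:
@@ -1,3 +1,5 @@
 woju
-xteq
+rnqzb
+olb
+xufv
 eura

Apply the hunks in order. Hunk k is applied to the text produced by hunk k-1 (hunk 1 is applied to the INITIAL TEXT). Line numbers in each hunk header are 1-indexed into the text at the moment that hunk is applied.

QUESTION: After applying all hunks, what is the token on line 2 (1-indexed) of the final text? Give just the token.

Answer: rnqzb

Derivation:
Hunk 1: at line 3 remove [yvur] add [nlty,jriu,bworn] -> 9 lines: woju xteq gwth rcyti nlty jriu bworn jeert mtobm
Hunk 2: at line 2 remove [rcyti,nlty,jriu] add [uvyo] -> 7 lines: woju xteq gwth uvyo bworn jeert mtobm
Hunk 3: at line 2 remove [gwth] add [hye] -> 7 lines: woju xteq hye uvyo bworn jeert mtobm
Hunk 4: at line 1 remove [hye,uvyo,bworn] add [eura,mgx,npd] -> 7 lines: woju xteq eura mgx npd jeert mtobm
Hunk 5: at line 2 remove [mgx] add [nfmjb,evhq,qfvzc] -> 9 lines: woju xteq eura nfmjb evhq qfvzc npd jeert mtobm
Hunk 6: at line 1 remove [xteq] add [rnqzb,olb,xufv] -> 11 lines: woju rnqzb olb xufv eura nfmjb evhq qfvzc npd jeert mtobm
Final line 2: rnqzb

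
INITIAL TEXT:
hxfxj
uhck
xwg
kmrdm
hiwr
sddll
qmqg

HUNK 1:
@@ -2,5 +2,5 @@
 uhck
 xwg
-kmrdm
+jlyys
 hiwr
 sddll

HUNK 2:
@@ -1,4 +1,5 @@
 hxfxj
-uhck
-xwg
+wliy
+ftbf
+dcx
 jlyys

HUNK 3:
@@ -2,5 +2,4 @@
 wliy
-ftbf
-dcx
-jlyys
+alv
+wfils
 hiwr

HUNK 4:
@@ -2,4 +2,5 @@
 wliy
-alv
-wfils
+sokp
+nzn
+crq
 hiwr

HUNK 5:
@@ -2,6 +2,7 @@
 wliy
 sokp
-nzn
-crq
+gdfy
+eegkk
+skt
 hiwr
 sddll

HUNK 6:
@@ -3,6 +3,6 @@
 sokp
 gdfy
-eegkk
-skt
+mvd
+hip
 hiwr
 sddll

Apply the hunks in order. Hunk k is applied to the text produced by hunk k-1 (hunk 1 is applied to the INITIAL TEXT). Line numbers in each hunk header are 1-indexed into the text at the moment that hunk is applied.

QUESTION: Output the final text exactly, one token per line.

Answer: hxfxj
wliy
sokp
gdfy
mvd
hip
hiwr
sddll
qmqg

Derivation:
Hunk 1: at line 2 remove [kmrdm] add [jlyys] -> 7 lines: hxfxj uhck xwg jlyys hiwr sddll qmqg
Hunk 2: at line 1 remove [uhck,xwg] add [wliy,ftbf,dcx] -> 8 lines: hxfxj wliy ftbf dcx jlyys hiwr sddll qmqg
Hunk 3: at line 2 remove [ftbf,dcx,jlyys] add [alv,wfils] -> 7 lines: hxfxj wliy alv wfils hiwr sddll qmqg
Hunk 4: at line 2 remove [alv,wfils] add [sokp,nzn,crq] -> 8 lines: hxfxj wliy sokp nzn crq hiwr sddll qmqg
Hunk 5: at line 2 remove [nzn,crq] add [gdfy,eegkk,skt] -> 9 lines: hxfxj wliy sokp gdfy eegkk skt hiwr sddll qmqg
Hunk 6: at line 3 remove [eegkk,skt] add [mvd,hip] -> 9 lines: hxfxj wliy sokp gdfy mvd hip hiwr sddll qmqg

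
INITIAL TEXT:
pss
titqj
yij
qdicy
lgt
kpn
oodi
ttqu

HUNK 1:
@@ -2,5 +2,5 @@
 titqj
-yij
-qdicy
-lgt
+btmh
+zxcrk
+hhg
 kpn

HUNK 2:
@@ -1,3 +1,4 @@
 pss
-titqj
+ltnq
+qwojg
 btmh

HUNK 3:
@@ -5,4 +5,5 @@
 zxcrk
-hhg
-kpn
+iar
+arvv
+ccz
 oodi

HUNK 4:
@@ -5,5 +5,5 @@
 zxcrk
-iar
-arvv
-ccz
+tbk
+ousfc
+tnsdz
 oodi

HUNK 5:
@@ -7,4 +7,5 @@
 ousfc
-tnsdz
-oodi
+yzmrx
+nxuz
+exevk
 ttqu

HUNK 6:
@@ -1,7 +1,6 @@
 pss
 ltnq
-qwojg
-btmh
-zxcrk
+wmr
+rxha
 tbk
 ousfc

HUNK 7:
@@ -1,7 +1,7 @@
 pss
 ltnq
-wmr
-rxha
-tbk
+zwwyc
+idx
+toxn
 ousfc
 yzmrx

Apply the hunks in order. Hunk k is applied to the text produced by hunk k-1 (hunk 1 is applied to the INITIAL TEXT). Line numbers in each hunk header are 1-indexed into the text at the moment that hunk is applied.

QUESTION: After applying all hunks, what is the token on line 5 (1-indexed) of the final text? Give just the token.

Answer: toxn

Derivation:
Hunk 1: at line 2 remove [yij,qdicy,lgt] add [btmh,zxcrk,hhg] -> 8 lines: pss titqj btmh zxcrk hhg kpn oodi ttqu
Hunk 2: at line 1 remove [titqj] add [ltnq,qwojg] -> 9 lines: pss ltnq qwojg btmh zxcrk hhg kpn oodi ttqu
Hunk 3: at line 5 remove [hhg,kpn] add [iar,arvv,ccz] -> 10 lines: pss ltnq qwojg btmh zxcrk iar arvv ccz oodi ttqu
Hunk 4: at line 5 remove [iar,arvv,ccz] add [tbk,ousfc,tnsdz] -> 10 lines: pss ltnq qwojg btmh zxcrk tbk ousfc tnsdz oodi ttqu
Hunk 5: at line 7 remove [tnsdz,oodi] add [yzmrx,nxuz,exevk] -> 11 lines: pss ltnq qwojg btmh zxcrk tbk ousfc yzmrx nxuz exevk ttqu
Hunk 6: at line 1 remove [qwojg,btmh,zxcrk] add [wmr,rxha] -> 10 lines: pss ltnq wmr rxha tbk ousfc yzmrx nxuz exevk ttqu
Hunk 7: at line 1 remove [wmr,rxha,tbk] add [zwwyc,idx,toxn] -> 10 lines: pss ltnq zwwyc idx toxn ousfc yzmrx nxuz exevk ttqu
Final line 5: toxn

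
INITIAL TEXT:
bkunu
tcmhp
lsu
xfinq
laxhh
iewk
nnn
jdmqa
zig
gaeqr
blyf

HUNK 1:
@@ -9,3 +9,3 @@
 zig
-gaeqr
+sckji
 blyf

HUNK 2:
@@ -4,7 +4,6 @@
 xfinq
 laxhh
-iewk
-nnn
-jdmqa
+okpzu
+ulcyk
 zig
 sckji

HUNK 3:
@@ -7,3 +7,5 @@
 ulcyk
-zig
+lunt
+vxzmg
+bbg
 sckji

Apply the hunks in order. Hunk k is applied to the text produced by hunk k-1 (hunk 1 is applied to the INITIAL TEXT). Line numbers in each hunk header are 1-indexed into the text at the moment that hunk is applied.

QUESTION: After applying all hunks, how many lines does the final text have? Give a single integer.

Hunk 1: at line 9 remove [gaeqr] add [sckji] -> 11 lines: bkunu tcmhp lsu xfinq laxhh iewk nnn jdmqa zig sckji blyf
Hunk 2: at line 4 remove [iewk,nnn,jdmqa] add [okpzu,ulcyk] -> 10 lines: bkunu tcmhp lsu xfinq laxhh okpzu ulcyk zig sckji blyf
Hunk 3: at line 7 remove [zig] add [lunt,vxzmg,bbg] -> 12 lines: bkunu tcmhp lsu xfinq laxhh okpzu ulcyk lunt vxzmg bbg sckji blyf
Final line count: 12

Answer: 12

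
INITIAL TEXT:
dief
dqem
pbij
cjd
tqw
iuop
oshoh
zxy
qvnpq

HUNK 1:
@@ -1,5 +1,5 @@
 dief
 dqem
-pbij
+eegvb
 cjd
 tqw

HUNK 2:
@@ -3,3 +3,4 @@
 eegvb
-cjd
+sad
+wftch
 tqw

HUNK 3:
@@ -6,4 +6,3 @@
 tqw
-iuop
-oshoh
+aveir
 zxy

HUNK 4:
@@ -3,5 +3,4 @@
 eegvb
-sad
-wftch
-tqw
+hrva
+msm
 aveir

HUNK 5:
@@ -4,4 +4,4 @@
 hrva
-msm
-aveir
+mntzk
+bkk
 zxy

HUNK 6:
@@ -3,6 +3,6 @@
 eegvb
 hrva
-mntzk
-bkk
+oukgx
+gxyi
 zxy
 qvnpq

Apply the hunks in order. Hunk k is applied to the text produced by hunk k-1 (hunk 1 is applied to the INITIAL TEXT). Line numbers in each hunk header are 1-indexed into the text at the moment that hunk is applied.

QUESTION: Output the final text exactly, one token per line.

Answer: dief
dqem
eegvb
hrva
oukgx
gxyi
zxy
qvnpq

Derivation:
Hunk 1: at line 1 remove [pbij] add [eegvb] -> 9 lines: dief dqem eegvb cjd tqw iuop oshoh zxy qvnpq
Hunk 2: at line 3 remove [cjd] add [sad,wftch] -> 10 lines: dief dqem eegvb sad wftch tqw iuop oshoh zxy qvnpq
Hunk 3: at line 6 remove [iuop,oshoh] add [aveir] -> 9 lines: dief dqem eegvb sad wftch tqw aveir zxy qvnpq
Hunk 4: at line 3 remove [sad,wftch,tqw] add [hrva,msm] -> 8 lines: dief dqem eegvb hrva msm aveir zxy qvnpq
Hunk 5: at line 4 remove [msm,aveir] add [mntzk,bkk] -> 8 lines: dief dqem eegvb hrva mntzk bkk zxy qvnpq
Hunk 6: at line 3 remove [mntzk,bkk] add [oukgx,gxyi] -> 8 lines: dief dqem eegvb hrva oukgx gxyi zxy qvnpq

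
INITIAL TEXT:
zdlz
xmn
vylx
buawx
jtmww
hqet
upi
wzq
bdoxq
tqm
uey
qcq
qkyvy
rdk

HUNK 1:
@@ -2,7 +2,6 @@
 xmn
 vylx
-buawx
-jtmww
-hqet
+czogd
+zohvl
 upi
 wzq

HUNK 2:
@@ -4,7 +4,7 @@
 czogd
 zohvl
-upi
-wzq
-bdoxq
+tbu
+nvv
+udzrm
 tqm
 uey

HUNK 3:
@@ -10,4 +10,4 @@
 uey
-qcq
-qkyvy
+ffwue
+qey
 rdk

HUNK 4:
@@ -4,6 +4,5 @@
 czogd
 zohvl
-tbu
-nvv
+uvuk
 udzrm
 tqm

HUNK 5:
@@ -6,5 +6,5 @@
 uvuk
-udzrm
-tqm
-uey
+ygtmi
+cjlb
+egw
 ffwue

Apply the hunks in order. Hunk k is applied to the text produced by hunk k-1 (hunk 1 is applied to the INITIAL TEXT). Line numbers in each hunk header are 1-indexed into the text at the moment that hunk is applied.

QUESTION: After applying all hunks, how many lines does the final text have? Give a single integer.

Hunk 1: at line 2 remove [buawx,jtmww,hqet] add [czogd,zohvl] -> 13 lines: zdlz xmn vylx czogd zohvl upi wzq bdoxq tqm uey qcq qkyvy rdk
Hunk 2: at line 4 remove [upi,wzq,bdoxq] add [tbu,nvv,udzrm] -> 13 lines: zdlz xmn vylx czogd zohvl tbu nvv udzrm tqm uey qcq qkyvy rdk
Hunk 3: at line 10 remove [qcq,qkyvy] add [ffwue,qey] -> 13 lines: zdlz xmn vylx czogd zohvl tbu nvv udzrm tqm uey ffwue qey rdk
Hunk 4: at line 4 remove [tbu,nvv] add [uvuk] -> 12 lines: zdlz xmn vylx czogd zohvl uvuk udzrm tqm uey ffwue qey rdk
Hunk 5: at line 6 remove [udzrm,tqm,uey] add [ygtmi,cjlb,egw] -> 12 lines: zdlz xmn vylx czogd zohvl uvuk ygtmi cjlb egw ffwue qey rdk
Final line count: 12

Answer: 12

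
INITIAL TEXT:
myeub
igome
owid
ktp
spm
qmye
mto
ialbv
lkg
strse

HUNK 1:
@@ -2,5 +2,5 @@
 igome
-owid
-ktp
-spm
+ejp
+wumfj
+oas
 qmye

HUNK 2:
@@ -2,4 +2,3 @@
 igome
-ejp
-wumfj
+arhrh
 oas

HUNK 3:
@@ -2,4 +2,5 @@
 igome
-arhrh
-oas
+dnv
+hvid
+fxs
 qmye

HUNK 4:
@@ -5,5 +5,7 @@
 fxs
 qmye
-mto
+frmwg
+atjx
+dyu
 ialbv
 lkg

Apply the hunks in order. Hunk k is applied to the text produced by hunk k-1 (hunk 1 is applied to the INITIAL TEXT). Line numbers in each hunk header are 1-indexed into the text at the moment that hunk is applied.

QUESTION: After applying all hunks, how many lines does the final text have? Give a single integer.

Hunk 1: at line 2 remove [owid,ktp,spm] add [ejp,wumfj,oas] -> 10 lines: myeub igome ejp wumfj oas qmye mto ialbv lkg strse
Hunk 2: at line 2 remove [ejp,wumfj] add [arhrh] -> 9 lines: myeub igome arhrh oas qmye mto ialbv lkg strse
Hunk 3: at line 2 remove [arhrh,oas] add [dnv,hvid,fxs] -> 10 lines: myeub igome dnv hvid fxs qmye mto ialbv lkg strse
Hunk 4: at line 5 remove [mto] add [frmwg,atjx,dyu] -> 12 lines: myeub igome dnv hvid fxs qmye frmwg atjx dyu ialbv lkg strse
Final line count: 12

Answer: 12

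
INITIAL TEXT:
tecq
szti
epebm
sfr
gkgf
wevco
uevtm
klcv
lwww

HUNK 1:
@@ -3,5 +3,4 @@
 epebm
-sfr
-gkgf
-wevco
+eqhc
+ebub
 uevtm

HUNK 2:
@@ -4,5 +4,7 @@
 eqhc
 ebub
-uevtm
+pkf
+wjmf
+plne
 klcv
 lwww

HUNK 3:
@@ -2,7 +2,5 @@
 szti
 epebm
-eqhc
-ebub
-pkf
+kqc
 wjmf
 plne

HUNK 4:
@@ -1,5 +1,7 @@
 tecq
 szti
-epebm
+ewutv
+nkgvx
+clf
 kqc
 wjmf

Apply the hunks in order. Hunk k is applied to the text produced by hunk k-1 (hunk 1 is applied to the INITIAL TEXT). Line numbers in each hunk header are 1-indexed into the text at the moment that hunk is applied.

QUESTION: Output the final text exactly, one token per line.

Answer: tecq
szti
ewutv
nkgvx
clf
kqc
wjmf
plne
klcv
lwww

Derivation:
Hunk 1: at line 3 remove [sfr,gkgf,wevco] add [eqhc,ebub] -> 8 lines: tecq szti epebm eqhc ebub uevtm klcv lwww
Hunk 2: at line 4 remove [uevtm] add [pkf,wjmf,plne] -> 10 lines: tecq szti epebm eqhc ebub pkf wjmf plne klcv lwww
Hunk 3: at line 2 remove [eqhc,ebub,pkf] add [kqc] -> 8 lines: tecq szti epebm kqc wjmf plne klcv lwww
Hunk 4: at line 1 remove [epebm] add [ewutv,nkgvx,clf] -> 10 lines: tecq szti ewutv nkgvx clf kqc wjmf plne klcv lwww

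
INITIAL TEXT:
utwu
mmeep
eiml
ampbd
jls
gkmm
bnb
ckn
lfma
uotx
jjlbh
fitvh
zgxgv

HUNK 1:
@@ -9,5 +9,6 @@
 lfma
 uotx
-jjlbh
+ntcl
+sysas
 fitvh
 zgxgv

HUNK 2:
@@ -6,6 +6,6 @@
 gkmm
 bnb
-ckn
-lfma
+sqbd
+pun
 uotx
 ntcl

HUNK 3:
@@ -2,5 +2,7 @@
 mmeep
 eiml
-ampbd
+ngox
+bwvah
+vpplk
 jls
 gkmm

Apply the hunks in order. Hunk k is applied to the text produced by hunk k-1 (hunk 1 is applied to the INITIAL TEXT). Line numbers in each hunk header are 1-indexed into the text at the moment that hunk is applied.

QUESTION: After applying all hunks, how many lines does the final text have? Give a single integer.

Answer: 16

Derivation:
Hunk 1: at line 9 remove [jjlbh] add [ntcl,sysas] -> 14 lines: utwu mmeep eiml ampbd jls gkmm bnb ckn lfma uotx ntcl sysas fitvh zgxgv
Hunk 2: at line 6 remove [ckn,lfma] add [sqbd,pun] -> 14 lines: utwu mmeep eiml ampbd jls gkmm bnb sqbd pun uotx ntcl sysas fitvh zgxgv
Hunk 3: at line 2 remove [ampbd] add [ngox,bwvah,vpplk] -> 16 lines: utwu mmeep eiml ngox bwvah vpplk jls gkmm bnb sqbd pun uotx ntcl sysas fitvh zgxgv
Final line count: 16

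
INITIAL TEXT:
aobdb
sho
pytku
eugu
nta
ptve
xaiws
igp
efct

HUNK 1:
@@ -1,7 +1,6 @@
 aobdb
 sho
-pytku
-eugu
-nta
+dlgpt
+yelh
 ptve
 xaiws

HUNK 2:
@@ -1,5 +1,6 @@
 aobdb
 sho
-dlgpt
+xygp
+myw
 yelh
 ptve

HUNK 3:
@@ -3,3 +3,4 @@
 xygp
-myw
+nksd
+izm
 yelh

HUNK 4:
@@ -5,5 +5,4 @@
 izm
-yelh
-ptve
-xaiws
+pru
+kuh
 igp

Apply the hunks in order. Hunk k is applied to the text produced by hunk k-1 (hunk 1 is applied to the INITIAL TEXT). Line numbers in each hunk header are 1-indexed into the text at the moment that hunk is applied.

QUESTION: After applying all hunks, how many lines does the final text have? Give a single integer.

Hunk 1: at line 1 remove [pytku,eugu,nta] add [dlgpt,yelh] -> 8 lines: aobdb sho dlgpt yelh ptve xaiws igp efct
Hunk 2: at line 1 remove [dlgpt] add [xygp,myw] -> 9 lines: aobdb sho xygp myw yelh ptve xaiws igp efct
Hunk 3: at line 3 remove [myw] add [nksd,izm] -> 10 lines: aobdb sho xygp nksd izm yelh ptve xaiws igp efct
Hunk 4: at line 5 remove [yelh,ptve,xaiws] add [pru,kuh] -> 9 lines: aobdb sho xygp nksd izm pru kuh igp efct
Final line count: 9

Answer: 9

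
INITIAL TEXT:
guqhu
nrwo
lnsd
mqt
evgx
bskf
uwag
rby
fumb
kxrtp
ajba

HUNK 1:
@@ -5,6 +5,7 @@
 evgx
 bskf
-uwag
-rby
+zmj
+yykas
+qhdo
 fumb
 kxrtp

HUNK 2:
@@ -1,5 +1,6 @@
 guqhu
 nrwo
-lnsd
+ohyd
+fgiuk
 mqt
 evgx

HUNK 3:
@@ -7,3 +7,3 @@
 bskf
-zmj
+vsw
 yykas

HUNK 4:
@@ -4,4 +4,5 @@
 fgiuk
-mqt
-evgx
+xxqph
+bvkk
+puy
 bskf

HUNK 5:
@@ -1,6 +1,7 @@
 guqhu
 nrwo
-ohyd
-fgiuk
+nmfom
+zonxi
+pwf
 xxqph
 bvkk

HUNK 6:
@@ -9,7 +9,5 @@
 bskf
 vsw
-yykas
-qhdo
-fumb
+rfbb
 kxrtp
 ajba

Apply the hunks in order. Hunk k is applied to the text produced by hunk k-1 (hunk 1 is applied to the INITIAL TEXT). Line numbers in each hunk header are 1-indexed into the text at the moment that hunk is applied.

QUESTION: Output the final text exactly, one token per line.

Answer: guqhu
nrwo
nmfom
zonxi
pwf
xxqph
bvkk
puy
bskf
vsw
rfbb
kxrtp
ajba

Derivation:
Hunk 1: at line 5 remove [uwag,rby] add [zmj,yykas,qhdo] -> 12 lines: guqhu nrwo lnsd mqt evgx bskf zmj yykas qhdo fumb kxrtp ajba
Hunk 2: at line 1 remove [lnsd] add [ohyd,fgiuk] -> 13 lines: guqhu nrwo ohyd fgiuk mqt evgx bskf zmj yykas qhdo fumb kxrtp ajba
Hunk 3: at line 7 remove [zmj] add [vsw] -> 13 lines: guqhu nrwo ohyd fgiuk mqt evgx bskf vsw yykas qhdo fumb kxrtp ajba
Hunk 4: at line 4 remove [mqt,evgx] add [xxqph,bvkk,puy] -> 14 lines: guqhu nrwo ohyd fgiuk xxqph bvkk puy bskf vsw yykas qhdo fumb kxrtp ajba
Hunk 5: at line 1 remove [ohyd,fgiuk] add [nmfom,zonxi,pwf] -> 15 lines: guqhu nrwo nmfom zonxi pwf xxqph bvkk puy bskf vsw yykas qhdo fumb kxrtp ajba
Hunk 6: at line 9 remove [yykas,qhdo,fumb] add [rfbb] -> 13 lines: guqhu nrwo nmfom zonxi pwf xxqph bvkk puy bskf vsw rfbb kxrtp ajba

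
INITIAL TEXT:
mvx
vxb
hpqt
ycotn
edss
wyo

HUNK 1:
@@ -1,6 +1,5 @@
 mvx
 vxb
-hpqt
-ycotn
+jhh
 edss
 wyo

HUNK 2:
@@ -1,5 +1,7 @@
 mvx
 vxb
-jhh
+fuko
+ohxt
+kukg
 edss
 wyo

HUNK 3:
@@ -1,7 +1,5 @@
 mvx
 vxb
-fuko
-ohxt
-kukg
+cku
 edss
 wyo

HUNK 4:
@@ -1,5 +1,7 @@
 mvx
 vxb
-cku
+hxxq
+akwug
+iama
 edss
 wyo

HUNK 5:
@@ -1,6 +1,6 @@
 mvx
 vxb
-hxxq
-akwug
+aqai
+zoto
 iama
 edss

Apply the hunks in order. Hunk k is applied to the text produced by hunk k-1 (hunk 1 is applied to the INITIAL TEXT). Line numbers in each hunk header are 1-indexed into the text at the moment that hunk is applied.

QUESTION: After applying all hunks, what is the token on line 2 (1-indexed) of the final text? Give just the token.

Hunk 1: at line 1 remove [hpqt,ycotn] add [jhh] -> 5 lines: mvx vxb jhh edss wyo
Hunk 2: at line 1 remove [jhh] add [fuko,ohxt,kukg] -> 7 lines: mvx vxb fuko ohxt kukg edss wyo
Hunk 3: at line 1 remove [fuko,ohxt,kukg] add [cku] -> 5 lines: mvx vxb cku edss wyo
Hunk 4: at line 1 remove [cku] add [hxxq,akwug,iama] -> 7 lines: mvx vxb hxxq akwug iama edss wyo
Hunk 5: at line 1 remove [hxxq,akwug] add [aqai,zoto] -> 7 lines: mvx vxb aqai zoto iama edss wyo
Final line 2: vxb

Answer: vxb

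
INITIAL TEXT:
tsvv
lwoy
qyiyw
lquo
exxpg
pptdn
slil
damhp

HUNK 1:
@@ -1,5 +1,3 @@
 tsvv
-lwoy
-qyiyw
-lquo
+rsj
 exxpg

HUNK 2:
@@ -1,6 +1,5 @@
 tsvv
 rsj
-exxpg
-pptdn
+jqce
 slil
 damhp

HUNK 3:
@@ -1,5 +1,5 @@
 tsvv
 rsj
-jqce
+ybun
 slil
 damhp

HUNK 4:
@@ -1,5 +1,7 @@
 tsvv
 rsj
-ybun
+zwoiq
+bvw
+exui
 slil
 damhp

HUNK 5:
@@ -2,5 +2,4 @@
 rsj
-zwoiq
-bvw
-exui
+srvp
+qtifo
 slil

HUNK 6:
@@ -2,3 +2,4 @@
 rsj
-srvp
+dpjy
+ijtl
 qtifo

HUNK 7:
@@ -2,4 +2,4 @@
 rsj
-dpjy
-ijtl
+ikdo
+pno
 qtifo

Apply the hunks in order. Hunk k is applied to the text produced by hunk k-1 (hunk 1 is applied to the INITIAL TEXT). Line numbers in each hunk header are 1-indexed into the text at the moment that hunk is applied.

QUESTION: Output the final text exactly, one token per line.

Answer: tsvv
rsj
ikdo
pno
qtifo
slil
damhp

Derivation:
Hunk 1: at line 1 remove [lwoy,qyiyw,lquo] add [rsj] -> 6 lines: tsvv rsj exxpg pptdn slil damhp
Hunk 2: at line 1 remove [exxpg,pptdn] add [jqce] -> 5 lines: tsvv rsj jqce slil damhp
Hunk 3: at line 1 remove [jqce] add [ybun] -> 5 lines: tsvv rsj ybun slil damhp
Hunk 4: at line 1 remove [ybun] add [zwoiq,bvw,exui] -> 7 lines: tsvv rsj zwoiq bvw exui slil damhp
Hunk 5: at line 2 remove [zwoiq,bvw,exui] add [srvp,qtifo] -> 6 lines: tsvv rsj srvp qtifo slil damhp
Hunk 6: at line 2 remove [srvp] add [dpjy,ijtl] -> 7 lines: tsvv rsj dpjy ijtl qtifo slil damhp
Hunk 7: at line 2 remove [dpjy,ijtl] add [ikdo,pno] -> 7 lines: tsvv rsj ikdo pno qtifo slil damhp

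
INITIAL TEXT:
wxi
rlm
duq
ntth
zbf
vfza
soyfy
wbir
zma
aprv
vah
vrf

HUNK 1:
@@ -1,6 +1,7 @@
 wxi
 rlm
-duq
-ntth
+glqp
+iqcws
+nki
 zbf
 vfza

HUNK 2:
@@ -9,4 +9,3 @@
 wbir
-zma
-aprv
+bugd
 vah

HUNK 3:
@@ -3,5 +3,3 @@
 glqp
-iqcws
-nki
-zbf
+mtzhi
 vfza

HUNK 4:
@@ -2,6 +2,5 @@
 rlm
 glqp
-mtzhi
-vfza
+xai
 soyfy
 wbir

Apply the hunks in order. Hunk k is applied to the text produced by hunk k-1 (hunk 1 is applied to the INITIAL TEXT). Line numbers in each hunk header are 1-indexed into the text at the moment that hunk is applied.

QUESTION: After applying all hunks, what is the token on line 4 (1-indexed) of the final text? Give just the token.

Hunk 1: at line 1 remove [duq,ntth] add [glqp,iqcws,nki] -> 13 lines: wxi rlm glqp iqcws nki zbf vfza soyfy wbir zma aprv vah vrf
Hunk 2: at line 9 remove [zma,aprv] add [bugd] -> 12 lines: wxi rlm glqp iqcws nki zbf vfza soyfy wbir bugd vah vrf
Hunk 3: at line 3 remove [iqcws,nki,zbf] add [mtzhi] -> 10 lines: wxi rlm glqp mtzhi vfza soyfy wbir bugd vah vrf
Hunk 4: at line 2 remove [mtzhi,vfza] add [xai] -> 9 lines: wxi rlm glqp xai soyfy wbir bugd vah vrf
Final line 4: xai

Answer: xai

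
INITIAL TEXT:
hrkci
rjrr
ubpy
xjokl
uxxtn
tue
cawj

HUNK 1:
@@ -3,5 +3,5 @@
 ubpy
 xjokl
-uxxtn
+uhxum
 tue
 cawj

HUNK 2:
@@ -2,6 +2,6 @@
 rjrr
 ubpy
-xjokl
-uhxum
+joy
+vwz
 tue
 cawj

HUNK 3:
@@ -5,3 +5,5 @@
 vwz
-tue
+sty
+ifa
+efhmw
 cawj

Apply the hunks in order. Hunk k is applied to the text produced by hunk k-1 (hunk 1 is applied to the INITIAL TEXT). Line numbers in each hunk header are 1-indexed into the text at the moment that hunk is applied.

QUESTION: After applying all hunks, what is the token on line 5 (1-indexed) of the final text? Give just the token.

Hunk 1: at line 3 remove [uxxtn] add [uhxum] -> 7 lines: hrkci rjrr ubpy xjokl uhxum tue cawj
Hunk 2: at line 2 remove [xjokl,uhxum] add [joy,vwz] -> 7 lines: hrkci rjrr ubpy joy vwz tue cawj
Hunk 3: at line 5 remove [tue] add [sty,ifa,efhmw] -> 9 lines: hrkci rjrr ubpy joy vwz sty ifa efhmw cawj
Final line 5: vwz

Answer: vwz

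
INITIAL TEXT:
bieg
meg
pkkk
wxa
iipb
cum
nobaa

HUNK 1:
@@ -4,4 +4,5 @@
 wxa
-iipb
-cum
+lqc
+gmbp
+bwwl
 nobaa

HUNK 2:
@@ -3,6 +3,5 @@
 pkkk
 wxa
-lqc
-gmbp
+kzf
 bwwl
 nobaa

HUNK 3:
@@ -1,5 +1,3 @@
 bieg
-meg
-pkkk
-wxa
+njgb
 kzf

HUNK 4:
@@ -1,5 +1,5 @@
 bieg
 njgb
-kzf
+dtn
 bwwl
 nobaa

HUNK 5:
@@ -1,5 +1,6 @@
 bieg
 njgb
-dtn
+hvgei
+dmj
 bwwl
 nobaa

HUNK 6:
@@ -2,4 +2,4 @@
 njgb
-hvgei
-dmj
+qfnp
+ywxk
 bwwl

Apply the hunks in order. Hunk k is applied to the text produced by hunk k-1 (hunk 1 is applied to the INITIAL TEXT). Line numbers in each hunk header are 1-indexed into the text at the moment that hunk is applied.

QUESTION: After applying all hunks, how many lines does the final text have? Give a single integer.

Answer: 6

Derivation:
Hunk 1: at line 4 remove [iipb,cum] add [lqc,gmbp,bwwl] -> 8 lines: bieg meg pkkk wxa lqc gmbp bwwl nobaa
Hunk 2: at line 3 remove [lqc,gmbp] add [kzf] -> 7 lines: bieg meg pkkk wxa kzf bwwl nobaa
Hunk 3: at line 1 remove [meg,pkkk,wxa] add [njgb] -> 5 lines: bieg njgb kzf bwwl nobaa
Hunk 4: at line 1 remove [kzf] add [dtn] -> 5 lines: bieg njgb dtn bwwl nobaa
Hunk 5: at line 1 remove [dtn] add [hvgei,dmj] -> 6 lines: bieg njgb hvgei dmj bwwl nobaa
Hunk 6: at line 2 remove [hvgei,dmj] add [qfnp,ywxk] -> 6 lines: bieg njgb qfnp ywxk bwwl nobaa
Final line count: 6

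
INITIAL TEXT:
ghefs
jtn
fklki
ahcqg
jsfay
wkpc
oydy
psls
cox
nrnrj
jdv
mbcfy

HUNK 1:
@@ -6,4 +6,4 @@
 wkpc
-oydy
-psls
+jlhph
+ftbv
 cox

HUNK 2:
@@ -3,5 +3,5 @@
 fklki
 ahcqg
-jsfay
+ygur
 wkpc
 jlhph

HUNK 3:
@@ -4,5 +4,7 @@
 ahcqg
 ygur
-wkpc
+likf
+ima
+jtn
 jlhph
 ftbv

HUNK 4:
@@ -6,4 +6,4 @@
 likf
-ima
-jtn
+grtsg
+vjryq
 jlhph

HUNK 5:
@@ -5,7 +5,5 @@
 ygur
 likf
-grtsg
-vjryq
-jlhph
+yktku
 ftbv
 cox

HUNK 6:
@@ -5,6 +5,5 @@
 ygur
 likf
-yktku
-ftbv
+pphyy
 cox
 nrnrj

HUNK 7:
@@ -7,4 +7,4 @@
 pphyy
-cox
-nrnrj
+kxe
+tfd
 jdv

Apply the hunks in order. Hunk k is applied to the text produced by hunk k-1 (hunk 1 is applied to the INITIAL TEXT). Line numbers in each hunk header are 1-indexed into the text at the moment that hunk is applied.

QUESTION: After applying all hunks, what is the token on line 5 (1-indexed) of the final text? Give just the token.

Hunk 1: at line 6 remove [oydy,psls] add [jlhph,ftbv] -> 12 lines: ghefs jtn fklki ahcqg jsfay wkpc jlhph ftbv cox nrnrj jdv mbcfy
Hunk 2: at line 3 remove [jsfay] add [ygur] -> 12 lines: ghefs jtn fklki ahcqg ygur wkpc jlhph ftbv cox nrnrj jdv mbcfy
Hunk 3: at line 4 remove [wkpc] add [likf,ima,jtn] -> 14 lines: ghefs jtn fklki ahcqg ygur likf ima jtn jlhph ftbv cox nrnrj jdv mbcfy
Hunk 4: at line 6 remove [ima,jtn] add [grtsg,vjryq] -> 14 lines: ghefs jtn fklki ahcqg ygur likf grtsg vjryq jlhph ftbv cox nrnrj jdv mbcfy
Hunk 5: at line 5 remove [grtsg,vjryq,jlhph] add [yktku] -> 12 lines: ghefs jtn fklki ahcqg ygur likf yktku ftbv cox nrnrj jdv mbcfy
Hunk 6: at line 5 remove [yktku,ftbv] add [pphyy] -> 11 lines: ghefs jtn fklki ahcqg ygur likf pphyy cox nrnrj jdv mbcfy
Hunk 7: at line 7 remove [cox,nrnrj] add [kxe,tfd] -> 11 lines: ghefs jtn fklki ahcqg ygur likf pphyy kxe tfd jdv mbcfy
Final line 5: ygur

Answer: ygur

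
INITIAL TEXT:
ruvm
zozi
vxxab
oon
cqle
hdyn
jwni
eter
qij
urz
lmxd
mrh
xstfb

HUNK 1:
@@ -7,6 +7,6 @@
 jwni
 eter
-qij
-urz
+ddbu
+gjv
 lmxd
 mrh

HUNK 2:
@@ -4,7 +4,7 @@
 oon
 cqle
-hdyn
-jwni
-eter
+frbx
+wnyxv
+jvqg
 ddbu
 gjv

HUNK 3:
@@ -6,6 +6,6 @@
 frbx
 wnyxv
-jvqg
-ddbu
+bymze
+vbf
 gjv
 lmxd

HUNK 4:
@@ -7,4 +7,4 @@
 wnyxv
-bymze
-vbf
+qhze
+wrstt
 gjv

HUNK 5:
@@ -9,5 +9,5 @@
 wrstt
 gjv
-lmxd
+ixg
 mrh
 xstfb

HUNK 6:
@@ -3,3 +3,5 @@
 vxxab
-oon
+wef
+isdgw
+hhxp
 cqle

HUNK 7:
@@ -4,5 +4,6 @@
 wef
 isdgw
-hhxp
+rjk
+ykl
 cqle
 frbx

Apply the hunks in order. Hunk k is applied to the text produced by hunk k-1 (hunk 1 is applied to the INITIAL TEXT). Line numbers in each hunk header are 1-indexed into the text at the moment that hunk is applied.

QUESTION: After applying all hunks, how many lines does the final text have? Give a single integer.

Answer: 16

Derivation:
Hunk 1: at line 7 remove [qij,urz] add [ddbu,gjv] -> 13 lines: ruvm zozi vxxab oon cqle hdyn jwni eter ddbu gjv lmxd mrh xstfb
Hunk 2: at line 4 remove [hdyn,jwni,eter] add [frbx,wnyxv,jvqg] -> 13 lines: ruvm zozi vxxab oon cqle frbx wnyxv jvqg ddbu gjv lmxd mrh xstfb
Hunk 3: at line 6 remove [jvqg,ddbu] add [bymze,vbf] -> 13 lines: ruvm zozi vxxab oon cqle frbx wnyxv bymze vbf gjv lmxd mrh xstfb
Hunk 4: at line 7 remove [bymze,vbf] add [qhze,wrstt] -> 13 lines: ruvm zozi vxxab oon cqle frbx wnyxv qhze wrstt gjv lmxd mrh xstfb
Hunk 5: at line 9 remove [lmxd] add [ixg] -> 13 lines: ruvm zozi vxxab oon cqle frbx wnyxv qhze wrstt gjv ixg mrh xstfb
Hunk 6: at line 3 remove [oon] add [wef,isdgw,hhxp] -> 15 lines: ruvm zozi vxxab wef isdgw hhxp cqle frbx wnyxv qhze wrstt gjv ixg mrh xstfb
Hunk 7: at line 4 remove [hhxp] add [rjk,ykl] -> 16 lines: ruvm zozi vxxab wef isdgw rjk ykl cqle frbx wnyxv qhze wrstt gjv ixg mrh xstfb
Final line count: 16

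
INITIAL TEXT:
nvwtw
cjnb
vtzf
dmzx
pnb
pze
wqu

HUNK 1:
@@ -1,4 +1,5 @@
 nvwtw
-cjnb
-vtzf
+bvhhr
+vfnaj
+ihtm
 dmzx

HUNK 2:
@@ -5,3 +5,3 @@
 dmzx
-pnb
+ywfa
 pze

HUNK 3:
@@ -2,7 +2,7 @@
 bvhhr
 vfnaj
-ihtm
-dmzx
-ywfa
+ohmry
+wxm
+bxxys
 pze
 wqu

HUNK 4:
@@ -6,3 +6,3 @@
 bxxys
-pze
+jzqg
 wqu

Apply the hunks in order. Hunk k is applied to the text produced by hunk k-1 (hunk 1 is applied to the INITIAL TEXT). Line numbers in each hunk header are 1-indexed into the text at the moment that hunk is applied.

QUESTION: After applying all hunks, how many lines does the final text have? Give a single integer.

Hunk 1: at line 1 remove [cjnb,vtzf] add [bvhhr,vfnaj,ihtm] -> 8 lines: nvwtw bvhhr vfnaj ihtm dmzx pnb pze wqu
Hunk 2: at line 5 remove [pnb] add [ywfa] -> 8 lines: nvwtw bvhhr vfnaj ihtm dmzx ywfa pze wqu
Hunk 3: at line 2 remove [ihtm,dmzx,ywfa] add [ohmry,wxm,bxxys] -> 8 lines: nvwtw bvhhr vfnaj ohmry wxm bxxys pze wqu
Hunk 4: at line 6 remove [pze] add [jzqg] -> 8 lines: nvwtw bvhhr vfnaj ohmry wxm bxxys jzqg wqu
Final line count: 8

Answer: 8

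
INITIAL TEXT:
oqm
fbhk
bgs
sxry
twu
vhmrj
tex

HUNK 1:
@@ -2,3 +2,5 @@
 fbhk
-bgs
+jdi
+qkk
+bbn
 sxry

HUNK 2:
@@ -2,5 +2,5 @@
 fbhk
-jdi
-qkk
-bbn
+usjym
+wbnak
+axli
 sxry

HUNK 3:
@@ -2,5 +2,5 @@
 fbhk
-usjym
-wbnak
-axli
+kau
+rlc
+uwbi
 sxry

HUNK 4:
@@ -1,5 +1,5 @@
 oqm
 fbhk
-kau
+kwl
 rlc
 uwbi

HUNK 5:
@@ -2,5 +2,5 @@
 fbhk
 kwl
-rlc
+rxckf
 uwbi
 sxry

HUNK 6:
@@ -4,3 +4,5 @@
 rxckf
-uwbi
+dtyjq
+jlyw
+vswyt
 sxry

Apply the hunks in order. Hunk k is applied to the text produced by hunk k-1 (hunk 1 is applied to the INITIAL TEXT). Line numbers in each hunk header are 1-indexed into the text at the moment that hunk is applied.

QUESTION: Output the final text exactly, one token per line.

Answer: oqm
fbhk
kwl
rxckf
dtyjq
jlyw
vswyt
sxry
twu
vhmrj
tex

Derivation:
Hunk 1: at line 2 remove [bgs] add [jdi,qkk,bbn] -> 9 lines: oqm fbhk jdi qkk bbn sxry twu vhmrj tex
Hunk 2: at line 2 remove [jdi,qkk,bbn] add [usjym,wbnak,axli] -> 9 lines: oqm fbhk usjym wbnak axli sxry twu vhmrj tex
Hunk 3: at line 2 remove [usjym,wbnak,axli] add [kau,rlc,uwbi] -> 9 lines: oqm fbhk kau rlc uwbi sxry twu vhmrj tex
Hunk 4: at line 1 remove [kau] add [kwl] -> 9 lines: oqm fbhk kwl rlc uwbi sxry twu vhmrj tex
Hunk 5: at line 2 remove [rlc] add [rxckf] -> 9 lines: oqm fbhk kwl rxckf uwbi sxry twu vhmrj tex
Hunk 6: at line 4 remove [uwbi] add [dtyjq,jlyw,vswyt] -> 11 lines: oqm fbhk kwl rxckf dtyjq jlyw vswyt sxry twu vhmrj tex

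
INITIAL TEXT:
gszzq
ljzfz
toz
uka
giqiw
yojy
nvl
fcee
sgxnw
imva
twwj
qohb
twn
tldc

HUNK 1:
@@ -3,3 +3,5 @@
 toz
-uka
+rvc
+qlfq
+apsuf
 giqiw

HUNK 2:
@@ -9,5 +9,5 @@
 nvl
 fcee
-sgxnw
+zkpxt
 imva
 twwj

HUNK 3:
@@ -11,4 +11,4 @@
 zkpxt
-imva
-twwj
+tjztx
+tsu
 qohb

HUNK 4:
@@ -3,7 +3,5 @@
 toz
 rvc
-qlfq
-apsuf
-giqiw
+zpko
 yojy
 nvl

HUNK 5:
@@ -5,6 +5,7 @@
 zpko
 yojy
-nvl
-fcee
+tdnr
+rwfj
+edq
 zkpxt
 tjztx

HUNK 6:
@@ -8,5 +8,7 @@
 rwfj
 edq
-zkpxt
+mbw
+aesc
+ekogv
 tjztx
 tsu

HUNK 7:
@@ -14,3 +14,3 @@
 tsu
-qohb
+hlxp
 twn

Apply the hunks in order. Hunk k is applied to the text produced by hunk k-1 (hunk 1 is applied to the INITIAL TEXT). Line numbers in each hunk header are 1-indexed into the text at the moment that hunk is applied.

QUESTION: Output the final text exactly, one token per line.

Hunk 1: at line 3 remove [uka] add [rvc,qlfq,apsuf] -> 16 lines: gszzq ljzfz toz rvc qlfq apsuf giqiw yojy nvl fcee sgxnw imva twwj qohb twn tldc
Hunk 2: at line 9 remove [sgxnw] add [zkpxt] -> 16 lines: gszzq ljzfz toz rvc qlfq apsuf giqiw yojy nvl fcee zkpxt imva twwj qohb twn tldc
Hunk 3: at line 11 remove [imva,twwj] add [tjztx,tsu] -> 16 lines: gszzq ljzfz toz rvc qlfq apsuf giqiw yojy nvl fcee zkpxt tjztx tsu qohb twn tldc
Hunk 4: at line 3 remove [qlfq,apsuf,giqiw] add [zpko] -> 14 lines: gszzq ljzfz toz rvc zpko yojy nvl fcee zkpxt tjztx tsu qohb twn tldc
Hunk 5: at line 5 remove [nvl,fcee] add [tdnr,rwfj,edq] -> 15 lines: gszzq ljzfz toz rvc zpko yojy tdnr rwfj edq zkpxt tjztx tsu qohb twn tldc
Hunk 6: at line 8 remove [zkpxt] add [mbw,aesc,ekogv] -> 17 lines: gszzq ljzfz toz rvc zpko yojy tdnr rwfj edq mbw aesc ekogv tjztx tsu qohb twn tldc
Hunk 7: at line 14 remove [qohb] add [hlxp] -> 17 lines: gszzq ljzfz toz rvc zpko yojy tdnr rwfj edq mbw aesc ekogv tjztx tsu hlxp twn tldc

Answer: gszzq
ljzfz
toz
rvc
zpko
yojy
tdnr
rwfj
edq
mbw
aesc
ekogv
tjztx
tsu
hlxp
twn
tldc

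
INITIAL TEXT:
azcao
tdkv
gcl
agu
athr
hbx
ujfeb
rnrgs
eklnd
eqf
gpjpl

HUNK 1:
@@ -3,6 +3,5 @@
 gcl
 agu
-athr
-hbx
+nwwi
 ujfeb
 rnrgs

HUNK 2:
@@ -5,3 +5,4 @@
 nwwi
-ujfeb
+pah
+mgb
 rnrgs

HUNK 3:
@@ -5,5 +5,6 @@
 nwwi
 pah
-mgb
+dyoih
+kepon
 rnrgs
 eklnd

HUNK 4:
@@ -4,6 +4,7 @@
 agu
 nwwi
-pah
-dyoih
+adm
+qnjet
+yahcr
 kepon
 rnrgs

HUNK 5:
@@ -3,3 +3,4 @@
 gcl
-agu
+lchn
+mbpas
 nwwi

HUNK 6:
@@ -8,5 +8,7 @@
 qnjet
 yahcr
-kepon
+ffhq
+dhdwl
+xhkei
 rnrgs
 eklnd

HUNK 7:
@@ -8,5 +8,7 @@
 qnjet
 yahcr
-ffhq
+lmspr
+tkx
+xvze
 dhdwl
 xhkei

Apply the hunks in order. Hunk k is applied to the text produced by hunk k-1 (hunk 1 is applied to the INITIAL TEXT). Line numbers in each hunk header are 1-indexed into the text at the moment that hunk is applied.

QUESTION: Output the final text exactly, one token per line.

Answer: azcao
tdkv
gcl
lchn
mbpas
nwwi
adm
qnjet
yahcr
lmspr
tkx
xvze
dhdwl
xhkei
rnrgs
eklnd
eqf
gpjpl

Derivation:
Hunk 1: at line 3 remove [athr,hbx] add [nwwi] -> 10 lines: azcao tdkv gcl agu nwwi ujfeb rnrgs eklnd eqf gpjpl
Hunk 2: at line 5 remove [ujfeb] add [pah,mgb] -> 11 lines: azcao tdkv gcl agu nwwi pah mgb rnrgs eklnd eqf gpjpl
Hunk 3: at line 5 remove [mgb] add [dyoih,kepon] -> 12 lines: azcao tdkv gcl agu nwwi pah dyoih kepon rnrgs eklnd eqf gpjpl
Hunk 4: at line 4 remove [pah,dyoih] add [adm,qnjet,yahcr] -> 13 lines: azcao tdkv gcl agu nwwi adm qnjet yahcr kepon rnrgs eklnd eqf gpjpl
Hunk 5: at line 3 remove [agu] add [lchn,mbpas] -> 14 lines: azcao tdkv gcl lchn mbpas nwwi adm qnjet yahcr kepon rnrgs eklnd eqf gpjpl
Hunk 6: at line 8 remove [kepon] add [ffhq,dhdwl,xhkei] -> 16 lines: azcao tdkv gcl lchn mbpas nwwi adm qnjet yahcr ffhq dhdwl xhkei rnrgs eklnd eqf gpjpl
Hunk 7: at line 8 remove [ffhq] add [lmspr,tkx,xvze] -> 18 lines: azcao tdkv gcl lchn mbpas nwwi adm qnjet yahcr lmspr tkx xvze dhdwl xhkei rnrgs eklnd eqf gpjpl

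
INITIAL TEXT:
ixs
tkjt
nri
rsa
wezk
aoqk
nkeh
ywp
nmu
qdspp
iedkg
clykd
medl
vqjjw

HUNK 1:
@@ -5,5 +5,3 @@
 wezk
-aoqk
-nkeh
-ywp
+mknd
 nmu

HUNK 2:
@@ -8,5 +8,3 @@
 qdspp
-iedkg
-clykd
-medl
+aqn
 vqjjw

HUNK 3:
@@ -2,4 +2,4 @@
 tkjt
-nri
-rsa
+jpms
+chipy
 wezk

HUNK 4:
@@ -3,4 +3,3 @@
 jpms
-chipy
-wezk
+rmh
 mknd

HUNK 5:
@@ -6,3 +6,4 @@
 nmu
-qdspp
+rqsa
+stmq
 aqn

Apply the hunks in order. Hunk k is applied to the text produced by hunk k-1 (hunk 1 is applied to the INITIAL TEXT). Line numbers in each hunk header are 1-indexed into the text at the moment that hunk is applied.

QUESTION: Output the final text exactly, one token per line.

Answer: ixs
tkjt
jpms
rmh
mknd
nmu
rqsa
stmq
aqn
vqjjw

Derivation:
Hunk 1: at line 5 remove [aoqk,nkeh,ywp] add [mknd] -> 12 lines: ixs tkjt nri rsa wezk mknd nmu qdspp iedkg clykd medl vqjjw
Hunk 2: at line 8 remove [iedkg,clykd,medl] add [aqn] -> 10 lines: ixs tkjt nri rsa wezk mknd nmu qdspp aqn vqjjw
Hunk 3: at line 2 remove [nri,rsa] add [jpms,chipy] -> 10 lines: ixs tkjt jpms chipy wezk mknd nmu qdspp aqn vqjjw
Hunk 4: at line 3 remove [chipy,wezk] add [rmh] -> 9 lines: ixs tkjt jpms rmh mknd nmu qdspp aqn vqjjw
Hunk 5: at line 6 remove [qdspp] add [rqsa,stmq] -> 10 lines: ixs tkjt jpms rmh mknd nmu rqsa stmq aqn vqjjw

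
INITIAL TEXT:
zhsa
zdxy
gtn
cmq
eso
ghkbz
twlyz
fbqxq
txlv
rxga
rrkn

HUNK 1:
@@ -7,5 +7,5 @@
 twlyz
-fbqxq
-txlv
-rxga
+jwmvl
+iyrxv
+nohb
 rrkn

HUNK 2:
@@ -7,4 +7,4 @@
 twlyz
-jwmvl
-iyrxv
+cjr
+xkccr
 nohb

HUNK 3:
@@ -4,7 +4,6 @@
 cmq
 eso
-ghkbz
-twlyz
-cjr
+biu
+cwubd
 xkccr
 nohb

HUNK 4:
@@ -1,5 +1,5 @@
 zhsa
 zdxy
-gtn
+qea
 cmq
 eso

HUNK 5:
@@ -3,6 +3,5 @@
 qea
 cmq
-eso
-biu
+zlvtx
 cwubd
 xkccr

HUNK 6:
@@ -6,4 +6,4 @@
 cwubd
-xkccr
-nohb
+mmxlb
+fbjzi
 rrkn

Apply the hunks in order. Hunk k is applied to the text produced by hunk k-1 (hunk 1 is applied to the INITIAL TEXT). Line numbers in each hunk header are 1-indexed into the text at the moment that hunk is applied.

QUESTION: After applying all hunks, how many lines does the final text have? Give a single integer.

Answer: 9

Derivation:
Hunk 1: at line 7 remove [fbqxq,txlv,rxga] add [jwmvl,iyrxv,nohb] -> 11 lines: zhsa zdxy gtn cmq eso ghkbz twlyz jwmvl iyrxv nohb rrkn
Hunk 2: at line 7 remove [jwmvl,iyrxv] add [cjr,xkccr] -> 11 lines: zhsa zdxy gtn cmq eso ghkbz twlyz cjr xkccr nohb rrkn
Hunk 3: at line 4 remove [ghkbz,twlyz,cjr] add [biu,cwubd] -> 10 lines: zhsa zdxy gtn cmq eso biu cwubd xkccr nohb rrkn
Hunk 4: at line 1 remove [gtn] add [qea] -> 10 lines: zhsa zdxy qea cmq eso biu cwubd xkccr nohb rrkn
Hunk 5: at line 3 remove [eso,biu] add [zlvtx] -> 9 lines: zhsa zdxy qea cmq zlvtx cwubd xkccr nohb rrkn
Hunk 6: at line 6 remove [xkccr,nohb] add [mmxlb,fbjzi] -> 9 lines: zhsa zdxy qea cmq zlvtx cwubd mmxlb fbjzi rrkn
Final line count: 9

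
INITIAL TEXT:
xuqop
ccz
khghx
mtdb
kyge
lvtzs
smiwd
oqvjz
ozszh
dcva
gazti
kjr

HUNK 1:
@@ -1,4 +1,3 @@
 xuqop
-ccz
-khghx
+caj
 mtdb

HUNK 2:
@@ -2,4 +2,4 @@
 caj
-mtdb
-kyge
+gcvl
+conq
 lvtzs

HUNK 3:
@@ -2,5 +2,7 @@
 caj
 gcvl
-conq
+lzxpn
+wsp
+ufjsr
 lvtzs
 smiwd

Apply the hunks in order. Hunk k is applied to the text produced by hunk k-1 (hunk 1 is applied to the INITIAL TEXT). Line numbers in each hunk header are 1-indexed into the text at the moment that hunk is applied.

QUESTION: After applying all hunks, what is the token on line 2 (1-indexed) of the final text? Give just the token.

Hunk 1: at line 1 remove [ccz,khghx] add [caj] -> 11 lines: xuqop caj mtdb kyge lvtzs smiwd oqvjz ozszh dcva gazti kjr
Hunk 2: at line 2 remove [mtdb,kyge] add [gcvl,conq] -> 11 lines: xuqop caj gcvl conq lvtzs smiwd oqvjz ozszh dcva gazti kjr
Hunk 3: at line 2 remove [conq] add [lzxpn,wsp,ufjsr] -> 13 lines: xuqop caj gcvl lzxpn wsp ufjsr lvtzs smiwd oqvjz ozszh dcva gazti kjr
Final line 2: caj

Answer: caj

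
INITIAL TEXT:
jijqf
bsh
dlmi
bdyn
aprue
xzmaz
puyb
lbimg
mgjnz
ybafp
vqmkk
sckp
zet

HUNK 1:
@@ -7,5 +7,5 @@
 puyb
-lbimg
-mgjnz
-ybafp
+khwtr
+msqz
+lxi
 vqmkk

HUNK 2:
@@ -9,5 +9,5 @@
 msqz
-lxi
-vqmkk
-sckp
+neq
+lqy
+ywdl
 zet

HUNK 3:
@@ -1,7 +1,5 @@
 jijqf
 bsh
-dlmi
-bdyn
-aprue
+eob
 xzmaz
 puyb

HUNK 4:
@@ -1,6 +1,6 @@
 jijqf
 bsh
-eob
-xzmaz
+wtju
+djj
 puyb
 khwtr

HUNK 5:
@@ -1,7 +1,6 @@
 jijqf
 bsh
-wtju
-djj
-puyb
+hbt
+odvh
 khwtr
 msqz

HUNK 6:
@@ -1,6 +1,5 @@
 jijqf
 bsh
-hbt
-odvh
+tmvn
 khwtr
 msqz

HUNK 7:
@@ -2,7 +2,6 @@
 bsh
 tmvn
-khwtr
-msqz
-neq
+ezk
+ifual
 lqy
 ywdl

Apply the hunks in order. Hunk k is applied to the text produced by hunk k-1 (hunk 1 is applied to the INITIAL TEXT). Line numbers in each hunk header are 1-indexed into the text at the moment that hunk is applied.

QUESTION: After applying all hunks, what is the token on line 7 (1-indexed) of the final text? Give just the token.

Answer: ywdl

Derivation:
Hunk 1: at line 7 remove [lbimg,mgjnz,ybafp] add [khwtr,msqz,lxi] -> 13 lines: jijqf bsh dlmi bdyn aprue xzmaz puyb khwtr msqz lxi vqmkk sckp zet
Hunk 2: at line 9 remove [lxi,vqmkk,sckp] add [neq,lqy,ywdl] -> 13 lines: jijqf bsh dlmi bdyn aprue xzmaz puyb khwtr msqz neq lqy ywdl zet
Hunk 3: at line 1 remove [dlmi,bdyn,aprue] add [eob] -> 11 lines: jijqf bsh eob xzmaz puyb khwtr msqz neq lqy ywdl zet
Hunk 4: at line 1 remove [eob,xzmaz] add [wtju,djj] -> 11 lines: jijqf bsh wtju djj puyb khwtr msqz neq lqy ywdl zet
Hunk 5: at line 1 remove [wtju,djj,puyb] add [hbt,odvh] -> 10 lines: jijqf bsh hbt odvh khwtr msqz neq lqy ywdl zet
Hunk 6: at line 1 remove [hbt,odvh] add [tmvn] -> 9 lines: jijqf bsh tmvn khwtr msqz neq lqy ywdl zet
Hunk 7: at line 2 remove [khwtr,msqz,neq] add [ezk,ifual] -> 8 lines: jijqf bsh tmvn ezk ifual lqy ywdl zet
Final line 7: ywdl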